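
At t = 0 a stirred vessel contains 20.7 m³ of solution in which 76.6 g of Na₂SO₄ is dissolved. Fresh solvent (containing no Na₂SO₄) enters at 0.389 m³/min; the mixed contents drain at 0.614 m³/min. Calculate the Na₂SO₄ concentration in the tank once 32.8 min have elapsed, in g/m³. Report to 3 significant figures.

1.73 g/m³

Let m(t) be the amount of Na₂SO₄. Volume: V(t) = V₀ + (Q_in − Q_out) t = 20.7 − 0.22500 t; V(32.8) = 13.320 m³.
Species balance (pure solvent in): dm/dt = −Q_out · m/V(t).
dm/m = −Q_out dt/(V₀ − 0.22500 t); integrating gives ln(m/m₀) = −(Q_out/(Q_in−Q_out)) ln(V/V₀).
m = m₀ (V₀/V)^(Q_out/(Q_in−Q_out)) = 76.6 × (20.7/13.320)^(-2.7289) = 23.001 g.
C = m/V = 23.001/13.320 = 1.7268 g/m³.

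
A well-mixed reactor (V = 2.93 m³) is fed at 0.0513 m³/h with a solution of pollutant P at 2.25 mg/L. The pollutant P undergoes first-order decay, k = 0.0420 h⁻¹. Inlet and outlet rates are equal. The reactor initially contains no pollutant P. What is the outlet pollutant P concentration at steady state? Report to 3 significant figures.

Species balance: V dC/dt = Q C_in − Q C − k V C.
At steady state: 0 = Q C_in − (Q + kV) C_ss, so C_ss = Q C_in/(Q + kV).
C_ss = 0.0513·2.25/(0.0513 + 0.0420·2.93) = 0.11542/0.17436 = 0.66199 mg/L.

0.662 mg/L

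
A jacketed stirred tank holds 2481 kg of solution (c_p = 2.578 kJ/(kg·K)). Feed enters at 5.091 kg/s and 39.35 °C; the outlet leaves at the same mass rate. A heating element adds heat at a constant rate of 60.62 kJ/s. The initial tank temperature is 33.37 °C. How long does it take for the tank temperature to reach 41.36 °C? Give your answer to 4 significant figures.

683.2 s

M c_p dT/dt = ṁ c_p (T_in − T) + Q̇.
τ = M/ṁ = 487.331 s; T_ss = T_in + Q̇/(ṁ c_p) = 43.9688 °C.
T(t) = T_ss + (T₀ − T_ss) e^(−t/τ). Set T = 41.36:
e^(−t/τ) = (41.36 − 43.9688)/(33.37 − 43.9688) = 0.246142
t = −487.331 · ln(0.246142) = 683.163 s.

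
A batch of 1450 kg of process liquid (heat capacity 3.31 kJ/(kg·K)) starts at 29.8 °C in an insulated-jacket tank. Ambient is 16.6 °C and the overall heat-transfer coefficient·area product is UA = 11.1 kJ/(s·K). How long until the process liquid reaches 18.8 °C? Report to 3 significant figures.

775 s

M c_p dT/dt = −UA(T − T_amb).
τ = M c_p/UA = 432.39 s; T_ss = T_amb = 16.600 °C.
T(t) = T_ss + (T₀ − T_ss)e^(−t/τ); set T = 18.8:
t = −τ ln[(T − T_ss)/(T₀ − T_ss)] = −432.39 · ln(0.16667) = 774.73 s.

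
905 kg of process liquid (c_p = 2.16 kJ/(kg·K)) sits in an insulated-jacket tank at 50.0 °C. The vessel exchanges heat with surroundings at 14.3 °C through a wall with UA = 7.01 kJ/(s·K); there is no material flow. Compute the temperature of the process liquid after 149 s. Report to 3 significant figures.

35.2 °C

Heat balance on the well-mixed liquid: M c_p dT/dt = −UA(T − T_amb).
dT/dt = (T_ss − T)/τ with T_ss = T_amb = 14.300 °C, τ = M c_p/UA = 905·2.16/7.01 = 278.86 s.
T approaches T_ss exponentially: T(t) = T_ss + (T₀ − T_ss) e^(−t/τ).
T(149) = 14.300 + (35.700)·0.58607 = 35.223 °C.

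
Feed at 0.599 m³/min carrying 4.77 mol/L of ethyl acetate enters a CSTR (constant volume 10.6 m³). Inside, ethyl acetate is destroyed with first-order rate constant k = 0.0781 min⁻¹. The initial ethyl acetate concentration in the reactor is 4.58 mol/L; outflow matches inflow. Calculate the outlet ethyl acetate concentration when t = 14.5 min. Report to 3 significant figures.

2.37 mol/L

V dC/dt = Q(C_in − C) − k V C.
dC/dt = (Q/V) C_in − (Q/V + k) C; effective rate a = Q/V + k = 0.056509 + 0.0781 = 0.13461 min⁻¹.
C_ss = Q C_in/(Q + kV) = 2.0025 mol/L; C(t) = C_ss + (C₀ − C_ss) e^(−a t).
C(14.5) = 2.0025 + (2.5775)·e^(−0.13461·14.5) = 2.0025 + (2.5775)·0.14201 = 2.3685 mol/L.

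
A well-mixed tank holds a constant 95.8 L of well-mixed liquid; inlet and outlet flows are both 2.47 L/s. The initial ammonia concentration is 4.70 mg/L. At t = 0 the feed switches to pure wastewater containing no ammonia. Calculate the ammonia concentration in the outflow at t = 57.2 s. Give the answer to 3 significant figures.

1.08 mg/L

Transient balance on the dissolved component: V dC/dt = Q(C_in − C).
Time constant τ = V/Q = 95.8/2.47 = 38.785 s.
This is linear first-order; C(t) = C_in + (C₀ − C_in) e^(−t/τ).
C(57.2) = 0 + (4.70 − 0)·e^(−57.2/38.785) = 0 + (4.7000)·0.22883 = 1.0755 mg/L.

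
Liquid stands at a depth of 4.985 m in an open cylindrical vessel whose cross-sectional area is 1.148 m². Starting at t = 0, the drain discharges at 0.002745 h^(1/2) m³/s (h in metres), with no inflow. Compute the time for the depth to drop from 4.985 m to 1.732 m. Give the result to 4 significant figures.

With no inflow, A dh/dt = −0.002745 √h.
Separate and integrate: 2(√h − √h₀) = −(0.002745/A) t.
t = 2A(√h₀ − √h)/0.002745 = 2·1.148·(√4.985 − √1.732)/0.002745
  = 2.29600 × (2.23271 − 1.31605) / 0.002745 = 766.719 s.

766.7 s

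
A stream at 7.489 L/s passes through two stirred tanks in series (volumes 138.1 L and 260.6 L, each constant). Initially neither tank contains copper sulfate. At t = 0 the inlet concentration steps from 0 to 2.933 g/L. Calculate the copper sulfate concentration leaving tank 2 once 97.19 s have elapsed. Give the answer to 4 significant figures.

2.568 g/L

Species balance on tank i: dCᵢ/dt = (Cᵢ₋₁ − Cᵢ)/τᵢ with τᵢ = Vᵢ/Q.
τ₁ = 138.1/7.489 = 18.4404 s; τ₂ = 260.6/7.489 = 34.7977 s.
Solving the cascade with C₁(0)=C₂(0)=0 gives C₂(t) = C_in[1 − (τ₁ e^(−t/τ₁) − τ₂ e^(−t/τ₂))/(τ₁ − τ₂)].
At t = 97.19: e^(−t/τ₁) = 0.00514104, e^(−t/τ₂) = 0.0612372.
C₂ = 2.933·[1 − (18.4404·0.00514104 − 34.7977·0.0612372)/(-16.3573)] = 2.933·0.875523 = 2.56791 g/L.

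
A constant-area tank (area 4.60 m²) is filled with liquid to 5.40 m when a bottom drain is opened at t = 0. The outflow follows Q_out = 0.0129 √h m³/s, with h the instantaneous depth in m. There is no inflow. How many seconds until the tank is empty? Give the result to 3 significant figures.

1660 s

Unsteady balance on liquid volume: A dh/dt = −0.0129 √h.
Separate and integrate: 2(√h − √h₀) = −(0.0129/A) t.
Set h = 0: 2√h₀ = (0.0129/A) t_empty ⇒ t_empty = 2A√h₀/0.0129.
t_empty = 2·4.60·√5.40/0.0129 = 9.2000·2.3238/0.0129 = 1657.3 s.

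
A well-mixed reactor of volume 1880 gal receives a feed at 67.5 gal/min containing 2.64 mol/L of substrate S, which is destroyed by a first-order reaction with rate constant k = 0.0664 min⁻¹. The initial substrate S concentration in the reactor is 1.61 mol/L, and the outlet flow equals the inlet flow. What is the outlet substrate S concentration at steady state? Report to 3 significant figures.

0.927 mol/L

Species balance: V dC/dt = Q C_in − Q C − k V C.
Steady state (dC/dt = 0): C_ss = Q C_in/(Q + kV) = C_in/(1 + kV/Q).
C_ss = 67.5·2.64/(67.5 + 0.0664·1880) = 178.20/192.33 = 0.92652 mol/L.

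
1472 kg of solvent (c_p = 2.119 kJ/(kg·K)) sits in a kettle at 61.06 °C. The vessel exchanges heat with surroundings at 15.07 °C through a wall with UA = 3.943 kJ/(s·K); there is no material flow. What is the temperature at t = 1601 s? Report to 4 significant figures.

21.15 °C

Lumped-capacitance energy balance: M c_p dT/dt = UA(T_amb − T).
dT/dt = (T_ss − T)/τ with T_ss = T_amb = 15.0700 °C, τ = M c_p/UA = 1472·2.119/3.943 = 791.065 s.
T approaches T_ss exponentially: T(t) = T_ss + (T₀ − T_ss) e^(−t/τ).
T(1601) = 15.0700 + (45.9900)·0.132145 = 21.1474 °C.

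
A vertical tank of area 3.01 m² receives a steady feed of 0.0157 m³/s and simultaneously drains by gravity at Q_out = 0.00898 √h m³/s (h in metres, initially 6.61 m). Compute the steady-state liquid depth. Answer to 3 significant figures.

A dh/dt = Q_in − 0.00898 √h. Steady state requires inflow = outflow:
Q_in = 0.00898 √h_ss ⇒ √h_ss = 0.0157/0.00898 = 1.7483.
h_ss = 1.7483² = 3.0567 m. (Since h₀ = 6.61 m > h_ss, the level will fall toward this value.)

3.06 m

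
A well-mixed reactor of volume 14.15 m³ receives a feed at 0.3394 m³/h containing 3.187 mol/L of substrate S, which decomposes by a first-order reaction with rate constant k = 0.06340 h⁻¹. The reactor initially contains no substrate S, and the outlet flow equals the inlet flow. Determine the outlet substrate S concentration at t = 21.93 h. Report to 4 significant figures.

Accumulation = in − out − consumed: V dC/dt = Q C_in − Q C − k V C.
dC/dt = (Q/V) C_in − (Q/V + k) C; effective rate a = Q/V + k = 0.0239859 + 0.06340 = 0.0873859 h⁻¹.
C_ss = Q C_in/(Q + kV) = 0.874775 mol/L; C(t) = C_ss + (C₀ − C_ss) e^(−a t).
C(21.93) = 0.874775 + (-0.874775)·e^(−0.0873859·21.93) = 0.874775 + (-0.874775)·0.147140 = 0.746061 mol/L.

0.7461 mol/L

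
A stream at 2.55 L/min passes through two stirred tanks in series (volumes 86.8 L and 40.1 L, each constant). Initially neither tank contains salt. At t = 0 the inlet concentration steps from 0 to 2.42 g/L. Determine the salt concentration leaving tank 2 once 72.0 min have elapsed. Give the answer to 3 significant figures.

1.90 g/L

Each tank obeys Vᵢ dCᵢ/dt = Q(Cᵢ₋₁ − Cᵢ), so τᵢ = Vᵢ/Q.
τ₁ = 86.8/2.55 = 34.039 min; τ₂ = 40.1/2.55 = 15.725 min.
Solving the cascade with C₁(0)=C₂(0)=0 gives C₂(t) = C_in[1 − (τ₁ e^(−t/τ₁) − τ₂ e^(−t/τ₂))/(τ₁ − τ₂)].
At t = 72.0: e^(−t/τ₁) = 0.12061, e^(−t/τ₂) = 0.010270.
C₂ = 2.42·[1 − (34.039·0.12061 − 15.725·0.010270)/(18.314)] = 2.42·0.78465 = 1.8988 g/L.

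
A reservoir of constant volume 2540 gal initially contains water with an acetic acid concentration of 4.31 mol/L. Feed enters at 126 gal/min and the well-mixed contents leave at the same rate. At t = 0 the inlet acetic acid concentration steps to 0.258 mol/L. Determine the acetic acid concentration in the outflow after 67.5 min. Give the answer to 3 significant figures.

0.400 mol/L

Transient balance on the dissolved component: V dC/dt = Q(C_in − C).
Time constant τ = V/Q = 2540/126 = 20.159 min.
Integrating: C(t) = C_in + (C₀ − C_in) e^(−t/τ).
C(67.5) = 0.258 + (4.31 − 0.258)·e^(−67.5/20.159) = 0.258 + (4.0520)·0.035140 = 0.40039 mol/L.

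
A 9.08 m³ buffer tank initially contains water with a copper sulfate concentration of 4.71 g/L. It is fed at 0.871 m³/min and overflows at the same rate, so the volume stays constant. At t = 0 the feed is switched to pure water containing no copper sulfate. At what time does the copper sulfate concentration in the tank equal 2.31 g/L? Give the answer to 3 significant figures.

Species balance on the tank: V dC/dt = Q(C_in − C), so τ = V/Q = 10.425 min.
C(t) = C_in + (C₀ − C_in) e^(−t/τ). Set C = 2.31 and solve for t:
e^(−t/τ) = (C − C_in)/(C₀ − C_in) = (2.31 − 0)/(4.71 − 0) = 0.49045
t = −τ ln(…) = 10.425 × 0.71244 = 7.4270 min.

7.43 min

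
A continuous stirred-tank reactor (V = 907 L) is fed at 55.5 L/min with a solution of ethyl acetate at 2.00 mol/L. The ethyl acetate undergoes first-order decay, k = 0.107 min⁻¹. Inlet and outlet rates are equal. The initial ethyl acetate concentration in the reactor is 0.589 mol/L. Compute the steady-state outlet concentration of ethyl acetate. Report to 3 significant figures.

Species balance: V dC/dt = Q C_in − Q C − k V C.
At steady state: 0 = Q C_in − (Q + kV) C_ss, so C_ss = Q C_in/(Q + kV).
C_ss = 55.5·2.00/(55.5 + 0.107·907) = 111.00/152.55 = 0.72764 mol/L.

0.728 mol/L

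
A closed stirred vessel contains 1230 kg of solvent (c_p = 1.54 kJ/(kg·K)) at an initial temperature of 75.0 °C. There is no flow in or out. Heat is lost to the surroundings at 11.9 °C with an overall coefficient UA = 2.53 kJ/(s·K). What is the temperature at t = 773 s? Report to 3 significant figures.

M c_p dT/dt = −UA(T − T_amb).
dT/dt = (T_ss − T)/τ with T_ss = T_amb = 11.900 °C, τ = M c_p/UA = 1230·1.54/2.53 = 748.70 s.
Solution: T(t) = T_ss + (T₀ − T_ss) e^(−t/τ).
T(773) = 11.900 + (63.100)·0.35613 = 34.372 °C.

34.4 °C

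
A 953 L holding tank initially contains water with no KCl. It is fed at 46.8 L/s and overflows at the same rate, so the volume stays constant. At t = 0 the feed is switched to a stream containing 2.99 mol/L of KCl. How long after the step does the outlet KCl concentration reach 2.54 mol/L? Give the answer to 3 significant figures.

Species balance: V dC/dt = Q(C_in − C) ⇒ τ = V/Q = 20.363 s.
C(t) = C_in + (C₀ − C_in) e^(−t/τ). Set C = 2.54 and solve for t:
e^(−t/τ) = (C − C_in)/(C₀ − C_in) = (2.54 − 2.99)/(0 − 2.99) = 0.15050
t = −τ ln(…) = 20.363 × 1.8938 = 38.564 s.

38.6 s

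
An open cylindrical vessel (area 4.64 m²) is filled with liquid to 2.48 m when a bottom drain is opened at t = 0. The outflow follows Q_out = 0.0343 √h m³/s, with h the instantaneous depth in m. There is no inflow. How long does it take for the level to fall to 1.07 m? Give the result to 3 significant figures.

146 s

Volume balance on the tank: A dh/dt = −0.0343 √h.
Separate and integrate: 2(√h − √h₀) = −(0.0343/A) t.
t = 2A(√h₀ − √h)/0.0343 = 2·4.64·(√2.48 − √1.07)/0.0343
  = 9.2800 × (1.5748 − 1.0344) / 0.0343 = 146.21 s.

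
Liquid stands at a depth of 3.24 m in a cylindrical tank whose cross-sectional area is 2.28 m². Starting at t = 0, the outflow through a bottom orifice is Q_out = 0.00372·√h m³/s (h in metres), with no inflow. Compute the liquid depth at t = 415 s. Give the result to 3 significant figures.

A dh/dt = −Q_out = −0.00372 √h.
This is separable: 2 d(√h)/dt = −0.00372/A, so √h = √h₀ − (0.00372/(2A)) t.
√h = √3.24 − 0.00372·415/(2·2.28) = 1.8000 − 0.33855 = 1.4614.
h = 1.4614² = 2.1358 m.

2.14 m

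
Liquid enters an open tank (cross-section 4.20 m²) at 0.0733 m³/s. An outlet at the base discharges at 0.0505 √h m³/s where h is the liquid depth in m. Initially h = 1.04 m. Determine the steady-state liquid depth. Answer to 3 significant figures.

A dh/dt = Q_in − 0.0505 √h. Steady state requires inflow = outflow:
Q_in = 0.0505 √h_ss ⇒ √h_ss = 0.0733/0.0505 = 1.4515.
h_ss = 1.4515² = 2.1068 m. (Since h₀ = 1.04 m < h_ss, the level will rise toward this value.)

2.11 m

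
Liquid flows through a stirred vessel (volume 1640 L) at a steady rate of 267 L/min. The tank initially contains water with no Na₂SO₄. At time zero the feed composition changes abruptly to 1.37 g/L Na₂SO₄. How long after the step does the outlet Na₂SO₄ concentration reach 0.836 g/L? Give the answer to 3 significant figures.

5.79 min

Accumulation = in − out for the solute gives V dC/dt = Q(C_in − C), so τ = V/Q = 6.1423 min.
C(t) = C_in + (C₀ − C_in) e^(−t/τ). Set C = 0.836 and solve for t:
e^(−t/τ) = (C − C_in)/(C₀ − C_in) = (0.836 − 1.37)/(0 − 1.37) = 0.38978
t = −τ ln(…) = 6.1423 × 0.94217 = 5.7871 min.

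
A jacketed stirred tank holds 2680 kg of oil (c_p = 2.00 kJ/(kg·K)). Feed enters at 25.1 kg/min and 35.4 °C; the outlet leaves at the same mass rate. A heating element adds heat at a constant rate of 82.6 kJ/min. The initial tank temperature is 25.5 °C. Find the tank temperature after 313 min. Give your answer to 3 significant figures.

36.4 °C

Heat balance on the well-mixed liquid: M c_p dT/dt = ṁ c_p (T_in − T) + 82.6.
Rearrange: dT/dt = (T_ss − T)/τ with τ = M/ṁ = 106.77 min and T_ss = T_in + Q̇/(ṁ c_p) = 37.045 °C.
T approaches T_ss exponentially: T(t) = T_ss + (T₀ − T_ss) e^(−t/τ).
T(313) = 37.045 + (-11.545)·e^(−313/106.77) = 37.045 + (-11.545)·0.053319 = 36.430 °C.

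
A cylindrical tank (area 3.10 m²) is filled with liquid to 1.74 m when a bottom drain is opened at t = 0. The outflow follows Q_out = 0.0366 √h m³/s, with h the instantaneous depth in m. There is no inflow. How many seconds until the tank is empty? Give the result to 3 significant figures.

223 s

A dh/dt = −Q_out = −0.0366 √h.
This is separable: 2 d(√h)/dt = −0.0366/A, so √h = √h₀ − (0.0366/(2A)) t.
Set h = 0: 2√h₀ = (0.0366/A) t_empty ⇒ t_empty = 2A√h₀/0.0366.
t_empty = 2·3.10·√1.74/0.0366 = 6.2000·1.3191/0.0366 = 223.45 s.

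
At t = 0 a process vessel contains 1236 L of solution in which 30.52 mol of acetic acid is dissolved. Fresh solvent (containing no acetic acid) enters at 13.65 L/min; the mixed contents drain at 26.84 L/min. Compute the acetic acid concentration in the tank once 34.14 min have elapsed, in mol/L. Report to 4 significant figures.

Total volume: dV/dt = Q_in − Q_out = -13.1900 L/min, so V(t) = 1236 − 13.1900 t and V(34.14) = 785.693 L.
Species balance (pure solvent in): dm/dt = −Q_out · m/V(t).
Separate: dm/m = −Q_out dt/V(t) ⇒ ln(m/m₀) = −(Q_out/(Q_in−Q_out)) ln(V/V₀).
m = m₀ (V₀/V)^(Q_out/(Q_in−Q_out)) = 30.52 × (1236/785.693)^(-2.03487) = 12.1392 mol.
C = m/V = 12.1392/785.693 = 0.0154504 mol/L.

0.01545 mol/L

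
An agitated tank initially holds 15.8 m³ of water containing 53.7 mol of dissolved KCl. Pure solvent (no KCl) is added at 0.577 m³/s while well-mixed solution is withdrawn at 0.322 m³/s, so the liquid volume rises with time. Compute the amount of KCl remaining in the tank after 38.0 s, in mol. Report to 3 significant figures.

29.4 mol

Let m(t) be the amount of KCl. Volume: V(t) = V₀ + (Q_in − Q_out) t = 15.8 + 0.25500 t; V(38.0) = 25.490 m³.
Solute balance: dm/dt = 0 − Q_out C = −Q_out m/V(t).
dm/m = −Q_out dt/(V₀ + 0.25500 t); integrating gives ln(m/m₀) = −(Q_out/(Q_in−Q_out)) ln(V/V₀).
m = m₀ (V₀/V)^(Q_out/(Q_in−Q_out)) = 53.7 × (15.8/25.490)^(1.2627) = 29.355 mol.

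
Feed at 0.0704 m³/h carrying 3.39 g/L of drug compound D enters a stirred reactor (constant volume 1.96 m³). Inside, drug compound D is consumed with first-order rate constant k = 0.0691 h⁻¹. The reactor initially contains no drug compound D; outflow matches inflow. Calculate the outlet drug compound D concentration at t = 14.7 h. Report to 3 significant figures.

0.912 g/L

V dC/dt = Q(C_in − C) − k V C.
This is linear with rate a = Q/V + k = 0.10502 h⁻¹.
C_ss = Q C_in/(Q + kV) = 1.1594 g/L; C(t) = C_ss + (C₀ − C_ss) e^(−a t).
C(14.7) = 1.1594 + (-1.1594)·e^(−0.10502·14.7) = 1.1594 + (-1.1594)·0.21357 = 0.91182 g/L.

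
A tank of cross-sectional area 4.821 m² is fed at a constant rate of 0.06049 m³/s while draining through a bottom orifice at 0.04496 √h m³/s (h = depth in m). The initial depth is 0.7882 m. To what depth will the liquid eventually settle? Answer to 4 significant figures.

Accumulation of liquid (constant cross-section A): A dh/dt = Q_in − 0.04496 √h. At steady state dh/dt = 0:
Q_in = 0.04496 √h_ss ⇒ √h_ss = 0.06049/0.04496 = 1.34542.
h_ss = 1.34542² = 1.81015 m. (Since h₀ = 0.7882 m < h_ss, the level will rise toward this value.)

1.810 m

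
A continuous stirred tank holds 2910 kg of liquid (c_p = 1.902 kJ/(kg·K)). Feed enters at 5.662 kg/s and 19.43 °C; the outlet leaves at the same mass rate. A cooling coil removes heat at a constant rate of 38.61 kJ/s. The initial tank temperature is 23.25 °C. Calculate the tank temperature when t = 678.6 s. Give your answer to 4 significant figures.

M c_p dT/dt = ṁ c_p (T_in − T) − Q̇.
Rearrange: dT/dt = (T_ss − T)/τ with τ = M/ṁ = 513.953 s and T_ss = T_in − Q̇/(ṁ c_p) = 15.8448 °C.
Solution: T(t) = T_ss + (T₀ − T_ss) e^(−t/τ).
T(678.6) = 15.8448 + (7.40525)·e^(−678.6/513.953) = 15.8448 + (7.40525)·0.267040 = 17.8223 °C.

17.82 °C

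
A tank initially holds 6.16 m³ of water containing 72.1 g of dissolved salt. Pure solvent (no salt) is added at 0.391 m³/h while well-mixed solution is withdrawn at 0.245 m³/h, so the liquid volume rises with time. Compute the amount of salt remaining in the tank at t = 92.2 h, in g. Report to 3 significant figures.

Total volume: dV/dt = Q_in − Q_out = 0.14600 m³/h, so V(t) = 6.16 + 0.14600 t and V(92.2) = 19.621 m³.
Solute balance: dm/dt = 0 − Q_out C = −Q_out m/V(t).
dm/m = −Q_out dt/(V₀ + 0.14600 t); integrating gives ln(m/m₀) = −(Q_out/(Q_in−Q_out)) ln(V/V₀).
m = m₀ (V₀/V)^(Q_out/(Q_in−Q_out)) = 72.1 × (6.16/19.621)^(1.6781) = 10.319 g.

10.3 g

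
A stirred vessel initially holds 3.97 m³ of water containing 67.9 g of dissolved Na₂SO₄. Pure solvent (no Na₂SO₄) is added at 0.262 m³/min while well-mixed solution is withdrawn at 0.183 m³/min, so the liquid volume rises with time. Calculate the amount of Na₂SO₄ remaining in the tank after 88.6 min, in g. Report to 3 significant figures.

Let m(t) be the amount of Na₂SO₄. Volume: V(t) = V₀ + (Q_in − Q_out) t = 3.97 + 0.079000 t; V(88.6) = 10.969 m³.
Species balance (pure solvent in): dm/dt = −Q_out · m/V(t).
Separate: dm/m = −Q_out dt/V(t) ⇒ ln(m/m₀) = −(Q_out/(Q_in−Q_out)) ln(V/V₀).
m = m₀ (V₀/V)^(Q_out/(Q_in−Q_out)) = 67.9 × (3.97/10.969)^(2.3165) = 6.4477 g.

6.45 g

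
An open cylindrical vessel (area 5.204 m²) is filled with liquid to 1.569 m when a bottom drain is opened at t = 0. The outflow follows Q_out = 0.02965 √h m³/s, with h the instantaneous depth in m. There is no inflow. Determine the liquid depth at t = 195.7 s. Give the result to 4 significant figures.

A dh/dt = −Q_out = −0.02965 √h.
∫ h^(−1/2) dh = −(0.02965/A) ∫ dt, giving 2√h = 2√h₀ − (0.02965/A) t.
√h = √1.569 − 0.02965·195.7/(2·5.204) = 1.25260 − 0.557504 = 0.695093.
h = 0.695093² = 0.483154 m.

0.4832 m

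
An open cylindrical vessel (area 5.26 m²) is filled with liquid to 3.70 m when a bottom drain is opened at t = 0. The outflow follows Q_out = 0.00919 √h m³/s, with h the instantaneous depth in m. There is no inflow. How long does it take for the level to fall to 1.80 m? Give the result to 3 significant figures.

A dh/dt = −Q_out = −0.00919 √h.
Separate and integrate: 2(√h − √h₀) = −(0.00919/A) t.
t = 2A(√h₀ − √h)/0.00919 = 2·5.26·(√3.70 − √1.80)/0.00919
  = 10.520 × (1.9235 − 1.3416) / 0.00919 = 666.11 s.

666 s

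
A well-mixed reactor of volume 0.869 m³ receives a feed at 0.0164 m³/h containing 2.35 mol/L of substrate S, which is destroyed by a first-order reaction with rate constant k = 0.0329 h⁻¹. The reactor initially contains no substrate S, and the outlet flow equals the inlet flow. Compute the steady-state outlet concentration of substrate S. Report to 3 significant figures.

0.857 mol/L

Species balance: V dC/dt = Q C_in − Q C − k V C.
At steady state: 0 = Q C_in − (Q + kV) C_ss, so C_ss = Q C_in/(Q + kV).
C_ss = 0.0164·2.35/(0.0164 + 0.0329·0.869) = 0.038540/0.044990 = 0.85663 mol/L.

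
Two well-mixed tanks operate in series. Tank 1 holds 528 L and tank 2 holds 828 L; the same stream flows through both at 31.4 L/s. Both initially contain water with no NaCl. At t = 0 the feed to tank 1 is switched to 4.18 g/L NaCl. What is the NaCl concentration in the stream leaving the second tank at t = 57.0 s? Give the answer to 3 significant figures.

3.10 g/L

Time constants: τᵢ = Vᵢ/Q for each well-mixed tank.
τ₁ = 528/31.4 = 16.815 s; τ₂ = 828/31.4 = 26.369 s.
Tank 1: C₁ = C_in(1 − e^(−t/τ₁)). Tank 2 (τ₁ ≠ τ₂): C₂ = C_in[1 − (τ₁ e^(−t/τ₁) − τ₂ e^(−t/τ₂))/(τ₁ − τ₂)].
At t = 57.0: e^(−t/τ₁) = 0.033716, e^(−t/τ₂) = 0.11514.
C₂ = 4.18·[1 − (16.815·0.033716 − 26.369·0.11514)/(-9.5541)] = 4.18·0.74155 = 3.0997 g/L.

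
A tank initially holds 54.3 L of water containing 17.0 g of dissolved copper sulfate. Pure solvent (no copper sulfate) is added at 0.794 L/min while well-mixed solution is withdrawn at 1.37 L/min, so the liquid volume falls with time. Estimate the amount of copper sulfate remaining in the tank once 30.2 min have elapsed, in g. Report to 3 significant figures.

Let m(t) be the amount of copper sulfate. Volume: V(t) = V₀ + (Q_in − Q_out) t = 54.3 − 0.57600 t; V(30.2) = 36.905 L.
No copper sulfate enters, so dm/dt = −Q_out · (m/V).
Separate: dm/m = −Q_out dt/V(t) ⇒ ln(m/m₀) = −(Q_out/(Q_in−Q_out)) ln(V/V₀).
m = m₀ (V₀/V)^(Q_out/(Q_in−Q_out)) = 17.0 × (54.3/36.905)^(-2.3785) = 6.7848 g.

6.78 g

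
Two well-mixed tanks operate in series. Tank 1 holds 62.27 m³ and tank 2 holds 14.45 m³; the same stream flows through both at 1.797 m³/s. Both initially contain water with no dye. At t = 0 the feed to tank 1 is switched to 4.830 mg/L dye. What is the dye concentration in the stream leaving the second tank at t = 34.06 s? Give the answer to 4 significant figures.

Time constants: τᵢ = Vᵢ/Q for each well-mixed tank.
τ₁ = 62.27/1.797 = 34.6522 s; τ₂ = 14.45/1.797 = 8.04118 s.
Tank 1: C₁ = C_in(1 − e^(−t/τ₁)). Tank 2 (τ₁ ≠ τ₂): C₂ = C_in[1 − (τ₁ e^(−t/τ₁) − τ₂ e^(−t/τ₂))/(τ₁ − τ₂)].
At t = 34.06: e^(−t/τ₁) = 0.374220, e^(−t/τ₂) = 0.0144697.
C₂ = 4.830·[1 − (34.6522·0.374220 − 8.04118·0.0144697)/(26.6110)] = 4.830·0.517072 = 2.49746 mg/L.

2.497 mg/L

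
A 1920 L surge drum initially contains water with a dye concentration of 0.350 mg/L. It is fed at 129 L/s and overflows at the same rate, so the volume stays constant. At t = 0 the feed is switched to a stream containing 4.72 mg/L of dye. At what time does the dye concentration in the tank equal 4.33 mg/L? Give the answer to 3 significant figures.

Accumulation = in − out for the solute gives V dC/dt = Q(C_in − C), so τ = V/Q = 14.884 s.
C(t) = C_in + (C₀ − C_in) e^(−t/τ). Set C = 4.33 and solve for t:
e^(−t/τ) = (C − C_in)/(C₀ − C_in) = (4.33 − 4.72)/(0.350 − 4.72) = 0.089245
t = −τ ln(…) = 14.884 × 2.4164 = 35.965 s.

36.0 s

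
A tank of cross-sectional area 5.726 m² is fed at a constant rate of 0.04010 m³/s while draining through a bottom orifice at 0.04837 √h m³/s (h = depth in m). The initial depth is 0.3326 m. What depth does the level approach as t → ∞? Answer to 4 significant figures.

Volume balance on the tank: A dh/dt = Q_in − 0.04837 √h. At steady state dh/dt = 0:
Q_in = 0.04837 √h_ss ⇒ √h_ss = 0.04010/0.04837 = 0.829026.
h_ss = 0.829026² = 0.687285 m. (Since h₀ = 0.3326 m < h_ss, the level will rise toward this value.)

0.6873 m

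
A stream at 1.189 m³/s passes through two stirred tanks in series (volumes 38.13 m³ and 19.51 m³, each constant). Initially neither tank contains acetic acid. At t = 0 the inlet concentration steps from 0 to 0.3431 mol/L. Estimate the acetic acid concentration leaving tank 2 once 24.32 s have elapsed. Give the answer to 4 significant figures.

0.09564 mol/L

Time constants: τᵢ = Vᵢ/Q for each well-mixed tank.
τ₁ = 38.13/1.189 = 32.0690 s; τ₂ = 19.51/1.189 = 16.4087 s.
Solving the cascade with C₁(0)=C₂(0)=0 gives C₂(t) = C_in[1 − (τ₁ e^(−t/τ₁) − τ₂ e^(−t/τ₂))/(τ₁ − τ₂)].
At t = 24.32: e^(−t/τ₁) = 0.468431, e^(−t/τ₂) = 0.227152.
C₂ = 0.3431·[1 − (32.0690·0.468431 − 16.4087·0.227152)/(15.6602)] = 0.3431·0.278756 = 0.0956413 mol/L.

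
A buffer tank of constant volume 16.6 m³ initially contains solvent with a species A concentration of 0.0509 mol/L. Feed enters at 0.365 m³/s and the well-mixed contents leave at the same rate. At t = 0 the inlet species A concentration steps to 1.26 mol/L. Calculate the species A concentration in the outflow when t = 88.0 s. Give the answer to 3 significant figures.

Species balance on the tank: V dC/dt = Q(C_in − C).
So dC/dt = (C_in − C)/τ with τ = V/Q = 16.6/0.365 = 45.479 s.
Solution: C(t) = C_in + (C₀ − C_in) e^(−t/τ).
C(88.0) = 1.26 + (0.0509 − 1.26)·e^(−88.0/45.479) = 1.26 + (-1.2091)·0.14443 = 1.0854 mol/L.

1.09 mol/L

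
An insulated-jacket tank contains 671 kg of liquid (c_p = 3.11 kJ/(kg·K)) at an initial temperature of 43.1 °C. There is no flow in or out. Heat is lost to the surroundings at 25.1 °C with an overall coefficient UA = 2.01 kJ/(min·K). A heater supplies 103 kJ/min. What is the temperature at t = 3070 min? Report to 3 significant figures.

M c_p dT/dt = −UA(T − T_amb) + Q̇.
dT/dt = (T_ss − T)/τ with T_ss = T_amb + Q̇/UA = 25.1 + 103/2.01 = 76.344 °C, τ = M c_p/UA = 671·3.11/2.01 = 1038.2 min.
Integrating: T(t) = T_ss + (T₀ − T_ss) e^(−t/τ).
T(3070) = 76.344 + (-33.244)·0.051975 = 74.616 °C.

74.6 °C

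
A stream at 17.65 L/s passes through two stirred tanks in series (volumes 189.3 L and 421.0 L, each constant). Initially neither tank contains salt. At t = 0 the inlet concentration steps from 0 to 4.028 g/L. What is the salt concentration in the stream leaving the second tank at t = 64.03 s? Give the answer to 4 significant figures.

3.537 g/L

Species balance on tank i: dCᵢ/dt = (Cᵢ₋₁ − Cᵢ)/τᵢ with τᵢ = Vᵢ/Q.
τ₁ = 189.3/17.65 = 10.7252 s; τ₂ = 421.0/17.65 = 23.8527 s.
Tank 1: C₁ = C_in(1 − e^(−t/τ₁)). Tank 2 (τ₁ ≠ τ₂): C₂ = C_in[1 − (τ₁ e^(−t/τ₁) − τ₂ e^(−t/τ₂))/(τ₁ − τ₂)].
At t = 64.03: e^(−t/τ₁) = 0.00255413, e^(−t/τ₂) = 0.0682626.
C₂ = 4.028·[1 − (10.7252·0.00255413 − 23.8527·0.0682626)/(-13.1275)] = 4.028·0.878053 = 3.53680 g/L.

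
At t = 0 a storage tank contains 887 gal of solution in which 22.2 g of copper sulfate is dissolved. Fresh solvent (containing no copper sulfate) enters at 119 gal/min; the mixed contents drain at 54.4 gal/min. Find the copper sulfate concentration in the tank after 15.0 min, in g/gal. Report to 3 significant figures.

Total volume: dV/dt = Q_in − Q_out = 64.600 gal/min, so V(t) = 887 + 64.600 t and V(15.0) = 1856.0 gal.
Species balance (pure solvent in): dm/dt = −Q_out · m/V(t).
Separate: dm/m = −Q_out dt/V(t) ⇒ ln(m/m₀) = −(Q_out/(Q_in−Q_out)) ln(V/V₀).
m = m₀ (V₀/V)^(Q_out/(Q_in−Q_out)) = 22.2 × (887/1856.0)^(0.84211) = 11.921 g.
C = m/V = 11.921/1856.0 = 0.0064232 g/gal.

0.00642 g/gal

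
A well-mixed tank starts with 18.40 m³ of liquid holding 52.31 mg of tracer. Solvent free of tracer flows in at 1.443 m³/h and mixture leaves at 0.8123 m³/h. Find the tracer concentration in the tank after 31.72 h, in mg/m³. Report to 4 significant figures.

Total volume: dV/dt = Q_in − Q_out = 0.630700 m³/h, so V(t) = 18.40 + 0.630700 t and V(31.72) = 38.4058 m³.
Species balance (pure solvent in): dm/dt = −Q_out · m/V(t).
Separate: dm/m = −Q_out dt/V(t) ⇒ ln(m/m₀) = −(Q_out/(Q_in−Q_out)) ln(V/V₀).
m = m₀ (V₀/V)^(Q_out/(Q_in−Q_out)) = 52.31 × (18.40/38.4058)^(1.28793) = 20.2763 mg.
C = m/V = 20.2763/38.4058 = 0.527948 mg/m³.

0.5279 mg/m³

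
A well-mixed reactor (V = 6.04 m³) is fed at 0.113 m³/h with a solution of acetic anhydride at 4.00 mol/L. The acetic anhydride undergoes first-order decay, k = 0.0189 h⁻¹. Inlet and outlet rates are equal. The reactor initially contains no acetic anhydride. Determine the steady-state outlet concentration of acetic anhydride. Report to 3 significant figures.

Accumulation = in − out − consumed: V dC/dt = Q C_in − Q C − k V C.
Steady state (dC/dt = 0): C_ss = Q C_in/(Q + kV) = C_in/(1 + kV/Q).
C_ss = 0.113·4.00/(0.113 + 0.0189·6.04) = 0.45200/0.22716 = 1.9898 mol/L.

1.99 mol/L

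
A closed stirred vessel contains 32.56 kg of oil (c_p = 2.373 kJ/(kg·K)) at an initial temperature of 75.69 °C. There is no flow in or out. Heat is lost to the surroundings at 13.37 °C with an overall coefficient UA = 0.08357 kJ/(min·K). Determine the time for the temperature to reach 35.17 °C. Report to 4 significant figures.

971.1 min

Lumped-capacitance energy balance: M c_p dT/dt = UA(T_amb − T).
τ = M c_p/UA = 924.553 min; T_ss = T_amb = 13.3700 °C.
T(t) = T_ss + (T₀ − T_ss)e^(−t/τ); set T = 35.17:
t = −τ ln[(T − T_ss)/(T₀ − T_ss)] = −924.553 · ln(0.349807) = 971.125 min.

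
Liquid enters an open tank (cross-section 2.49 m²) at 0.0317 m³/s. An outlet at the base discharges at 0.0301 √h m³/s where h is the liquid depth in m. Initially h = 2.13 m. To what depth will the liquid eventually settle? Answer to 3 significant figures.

1.11 m

A dh/dt = Q_in − 0.0301 √h. Steady state requires inflow = outflow:
Q_in = 0.0301 √h_ss ⇒ √h_ss = 0.0317/0.0301 = 1.0532.
h_ss = 1.0532² = 1.1091 m. (Since h₀ = 2.13 m > h_ss, the level will fall toward this value.)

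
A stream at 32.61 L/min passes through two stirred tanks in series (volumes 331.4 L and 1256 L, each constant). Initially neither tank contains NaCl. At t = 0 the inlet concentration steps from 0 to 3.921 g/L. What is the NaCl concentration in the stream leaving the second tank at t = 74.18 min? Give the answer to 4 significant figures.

3.146 g/L

Each tank obeys Vᵢ dCᵢ/dt = Q(Cᵢ₋₁ − Cᵢ), so τᵢ = Vᵢ/Q.
τ₁ = 331.4/32.61 = 10.1625 min; τ₂ = 1256/32.61 = 38.5158 min.
Solving the cascade with C₁(0)=C₂(0)=0 gives C₂(t) = C_in[1 − (τ₁ e^(−t/τ₁) − τ₂ e^(−t/τ₂))/(τ₁ − τ₂)].
At t = 74.18: e^(−t/τ₁) = 0.000675967, e^(−t/τ₂) = 0.145735.
C₂ = 3.921·[1 − (10.1625·0.000675967 − 38.5158·0.145735)/(-28.3533)] = 3.921·0.802272 = 3.14571 g/L.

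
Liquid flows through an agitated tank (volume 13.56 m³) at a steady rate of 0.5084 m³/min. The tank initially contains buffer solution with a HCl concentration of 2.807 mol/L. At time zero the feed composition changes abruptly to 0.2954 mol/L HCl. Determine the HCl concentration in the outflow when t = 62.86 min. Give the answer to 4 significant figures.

0.5333 mol/L

Mass balance on the solute (V constant): V dC/dt = Q(C_in − C).
Rewrite as dC/dt + C/τ = C_in/τ, τ = V/Q = 26.6719 min.
C approaches C_in exponentially: C(t) = C_in + (C₀ − C_in) e^(−t/τ).
C(62.86) = 0.2954 + (2.807 − 0.2954)·e^(−62.86/26.6719) = 0.2954 + (2.51160)·0.0947241 = 0.533309 mol/L.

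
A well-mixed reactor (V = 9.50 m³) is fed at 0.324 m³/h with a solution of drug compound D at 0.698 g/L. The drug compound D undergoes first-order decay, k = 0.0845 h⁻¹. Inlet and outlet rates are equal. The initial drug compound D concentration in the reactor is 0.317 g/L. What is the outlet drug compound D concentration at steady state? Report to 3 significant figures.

0.201 g/L

Species balance: V dC/dt = Q C_in − Q C − k V C.
Steady state (dC/dt = 0): C_ss = Q C_in/(Q + kV) = C_in/(1 + kV/Q).
C_ss = 0.324·0.698/(0.324 + 0.0845·9.50) = 0.22615/1.1268 = 0.20071 g/L.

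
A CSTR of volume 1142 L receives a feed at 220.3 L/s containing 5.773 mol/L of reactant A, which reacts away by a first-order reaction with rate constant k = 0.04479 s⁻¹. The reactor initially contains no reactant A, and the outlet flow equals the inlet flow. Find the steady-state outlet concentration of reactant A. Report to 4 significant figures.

V dC/dt = Q(C_in − C) − k V C.
Steady state (dC/dt = 0): C_ss = Q C_in/(Q + kV) = C_in/(1 + kV/Q).
C_ss = 220.3·5.773/(220.3 + 0.04479·1142) = 1271.79/271.450 = 4.68518 mol/L.

4.685 mol/L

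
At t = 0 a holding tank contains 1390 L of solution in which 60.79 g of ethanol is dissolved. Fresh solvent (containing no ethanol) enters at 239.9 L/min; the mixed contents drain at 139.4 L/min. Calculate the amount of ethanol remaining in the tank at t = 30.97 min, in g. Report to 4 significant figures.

Let m(t) be the amount of ethanol. Volume: V(t) = V₀ + (Q_in − Q_out) t = 1390 + 100.500 t; V(30.97) = 4502.48 L.
Species balance (pure solvent in): dm/dt = −Q_out · m/V(t).
Separate: dm/m = −Q_out dt/V(t) ⇒ ln(m/m₀) = −(Q_out/(Q_in−Q_out)) ln(V/V₀).
m = m₀ (V₀/V)^(Q_out/(Q_in−Q_out)) = 60.79 × (1390/4502.48)^(1.38706) = 11.9075 g.

11.91 g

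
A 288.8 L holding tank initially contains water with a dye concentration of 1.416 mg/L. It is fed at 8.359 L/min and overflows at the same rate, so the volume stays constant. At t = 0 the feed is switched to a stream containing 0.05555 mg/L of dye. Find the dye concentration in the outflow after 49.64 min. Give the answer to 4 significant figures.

0.3789 mg/L

Unsteady species balance (constant V, well mixed): V dC/dt = Q(C_in − C).
So dC/dt = (C_in − C)/τ with τ = V/Q = 288.8/8.359 = 34.5496 min.
This is linear first-order; C(t) = C_in + (C₀ − C_in) e^(−t/τ).
C(49.64) = 0.05555 + (1.416 − 0.05555)·e^(−49.64/34.5496) = 0.05555 + (1.36045)·0.237693 = 0.378919 mg/L.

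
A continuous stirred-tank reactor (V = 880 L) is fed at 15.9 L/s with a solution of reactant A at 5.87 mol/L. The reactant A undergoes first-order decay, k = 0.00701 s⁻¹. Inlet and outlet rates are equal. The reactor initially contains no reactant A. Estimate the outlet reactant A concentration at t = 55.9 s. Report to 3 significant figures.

3.19 mol/L

V dC/dt = Q(C_in − C) − k V C.
This is linear with rate a = Q/V + k = 0.025078 s⁻¹.
C_ss = Q C_in/(Q + kV) = 4.2292 mol/L; C(t) = C_ss + (C₀ − C_ss) e^(−a t).
C(55.9) = 4.2292 + (-4.2292)·e^(−0.025078·55.9) = 4.2292 + (-4.2292)·0.24614 = 3.1882 mol/L.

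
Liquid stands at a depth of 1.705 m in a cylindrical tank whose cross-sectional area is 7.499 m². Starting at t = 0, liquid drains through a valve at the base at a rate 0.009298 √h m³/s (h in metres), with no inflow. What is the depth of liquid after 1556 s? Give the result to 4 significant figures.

A dh/dt = −Q_out = −0.009298 √h.
Separate and integrate: 2(√h − √h₀) = −(0.009298/A) t.
√h = √1.705 − 0.009298·1556/(2·7.499) = 1.30576 − 0.964641 = 0.341115.
h = 0.341115² = 0.116360 m.

0.1164 m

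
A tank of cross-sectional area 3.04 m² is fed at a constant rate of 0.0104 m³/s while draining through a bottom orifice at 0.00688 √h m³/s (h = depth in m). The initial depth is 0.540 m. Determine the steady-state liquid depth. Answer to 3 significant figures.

2.29 m

A dh/dt = Q_in − 0.00688 √h. Steady state requires inflow = outflow:
Q_in = 0.00688 √h_ss ⇒ √h_ss = 0.0104/0.00688 = 1.5116.
h_ss = 1.5116² = 2.2850 m. (Since h₀ = 0.540 m < h_ss, the level will rise toward this value.)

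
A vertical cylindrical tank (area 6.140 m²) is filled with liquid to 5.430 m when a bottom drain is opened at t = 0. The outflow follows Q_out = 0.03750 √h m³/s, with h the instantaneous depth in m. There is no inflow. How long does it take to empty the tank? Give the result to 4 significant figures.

763.1 s

Unsteady balance on liquid volume: A dh/dt = −0.03750 √h.
∫ h^(−1/2) dh = −(0.03750/A) ∫ dt, giving 2√h = 2√h₀ − (0.03750/A) t.
Tank is empty when √h = 0: t_empty = 2A√h₀/0.03750.
t_empty = 2·6.140·√5.430/0.03750 = 12.2800·2.33024/0.03750 = 763.075 s.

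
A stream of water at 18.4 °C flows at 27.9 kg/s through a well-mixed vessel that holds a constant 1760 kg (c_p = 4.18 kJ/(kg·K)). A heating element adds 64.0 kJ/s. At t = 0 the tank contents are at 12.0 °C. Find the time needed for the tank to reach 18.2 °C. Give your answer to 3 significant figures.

141 s

M c_p dT/dt = ṁ c_p (T_in − T) + Q̇.
τ = M/ṁ = 63.082 s; T_ss = T_in + Q̇/(ṁ c_p) = 18.949 °C.
T(t) = T_ss + (T₀ − T_ss) e^(−t/τ). Set T = 18.2:
e^(−t/τ) = (18.2 − 18.949)/(12.0 − 18.949) = 0.10776
t = −63.082 · ln(0.10776) = 140.54 s.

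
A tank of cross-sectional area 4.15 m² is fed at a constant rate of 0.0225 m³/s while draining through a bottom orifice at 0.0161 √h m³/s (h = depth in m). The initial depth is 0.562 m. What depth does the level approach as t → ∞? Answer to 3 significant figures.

1.95 m

Level balance: A dh/dt = 0.0225 − 0.0161 √h. Setting dh/dt = 0:
Q_in = 0.0161 √h_ss ⇒ √h_ss = 0.0225/0.0161 = 1.3975.
h_ss = 1.3975² = 1.9530 m. (Since h₀ = 0.562 m < h_ss, the level will rise toward this value.)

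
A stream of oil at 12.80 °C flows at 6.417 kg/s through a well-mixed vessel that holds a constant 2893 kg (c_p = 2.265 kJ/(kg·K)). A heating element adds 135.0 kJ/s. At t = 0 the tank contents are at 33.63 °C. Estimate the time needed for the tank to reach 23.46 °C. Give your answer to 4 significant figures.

960.2 s

M c_p dT/dt = ṁ c_p (T_in − T) + Q̇.
τ = M/ṁ = 450.834 s; T_ss = T_in + Q̇/(ṁ c_p) = 22.0882 °C.
T(t) = T_ss + (T₀ − T_ss) e^(−t/τ). Set T = 23.46:
e^(−t/τ) = (23.46 − 22.0882)/(33.63 − 22.0882) = 0.118852
t = −450.834 · ln(0.118852) = 960.221 s.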